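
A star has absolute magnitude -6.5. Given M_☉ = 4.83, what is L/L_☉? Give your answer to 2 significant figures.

L/L_☉ ≈ 34000

M − M_☉ = -6.5 − 4.83 = -11.330
L/L_☉ = 10^(−0.4 (M − M_☉)) = 10^4.532 = 34040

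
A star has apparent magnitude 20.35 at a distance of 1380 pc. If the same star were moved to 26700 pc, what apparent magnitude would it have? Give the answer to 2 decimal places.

m ≈ 26.78

Flux ∝ 1/d², so Δm = 5 log₁₀(d₂/d₁) = 5 log₁₀(26700/1380) = 6.433
m₂ = m₁ + Δm = 20.35 + (6.433) = 26.783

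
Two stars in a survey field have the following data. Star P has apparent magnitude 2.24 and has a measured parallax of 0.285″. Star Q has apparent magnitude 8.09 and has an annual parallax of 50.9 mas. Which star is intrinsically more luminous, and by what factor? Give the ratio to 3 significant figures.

Star P is more luminous, by a factor of 6.98.

Star P: d = 1/p = 1/0.285″ = 3.509 pc
Star P: M = m − 5 log₁₀ d + 5 = 2.24 − 5·0.5452 + 5 = 4.514
Star Q: p = 50.9 mas = 0.0509″ → d = 1/p = 19.65 pc
Star Q: M = m − 5 log₁₀ d + 5 = 8.09 − 5·1.2933 + 5 = 6.624
ΔM = M_P − M_Q = 4.514 − (6.624) = -2.109; smaller M is more luminous → Star P.
L ratio = 10^(0.4 |ΔM|) = 10^0.844 = 6.978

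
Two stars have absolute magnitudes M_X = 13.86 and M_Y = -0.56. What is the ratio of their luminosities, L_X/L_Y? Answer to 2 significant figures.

L_X/L_Y ≈ 1.7×10^-6

ΔM = M_X − M_Y = 14.42
L_X/L_Y = 10^(−0.4 ΔM) = 10^-5.768 = 1.706×10^-6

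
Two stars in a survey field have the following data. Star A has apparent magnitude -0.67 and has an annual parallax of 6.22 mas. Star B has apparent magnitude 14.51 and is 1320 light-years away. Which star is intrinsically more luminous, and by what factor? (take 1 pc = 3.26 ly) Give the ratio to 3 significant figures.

Star A is more luminous, by a factor of 186000.

Star A: p = 6.22 mas = 6.22×10^-3″ → d = 1/p = 160.8 pc
Star A: M = m − 5 log₁₀ d + 5 = -0.67 − 5·2.2062 + 5 = -6.701
Star B: d = 1320 ly / 3.26 = 404.9 pc
Star B: M = m − 5 log₁₀ d + 5 = 14.51 − 5·2.6074 + 5 = 6.473
ΔM = M_A − M_B = -6.701 − (6.473) = -13.174; smaller M is more luminous → Star A.
L ratio = 10^(0.4 |ΔM|) = 10^5.270 = 186100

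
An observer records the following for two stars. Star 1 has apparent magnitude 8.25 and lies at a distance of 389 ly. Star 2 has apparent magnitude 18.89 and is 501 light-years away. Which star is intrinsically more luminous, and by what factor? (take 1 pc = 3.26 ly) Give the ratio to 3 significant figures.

Star 1 is more luminous, by a factor of 10900.

Star 1: d = 389 ly / 3.26 = 119.3 pc
Star 1: M = m − 5 log₁₀ d + 5 = 8.25 − 5·2.0767 + 5 = 2.866
Star 2: d = 501 ly / 3.26 = 153.7 pc
Star 2: M = m − 5 log₁₀ d + 5 = 18.89 − 5·2.1866 + 5 = 12.957
ΔM = M_1 − M_2 = 2.866 − (12.957) = -10.091; smaller M is more luminous → Star 1.
L ratio = 10^(0.4 |ΔM|) = 10^4.036 = 10870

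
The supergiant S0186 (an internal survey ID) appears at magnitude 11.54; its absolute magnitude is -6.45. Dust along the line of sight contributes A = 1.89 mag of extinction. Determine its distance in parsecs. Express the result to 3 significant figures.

m − M = 5 log₁₀(d/10 pc) + A  ⇒  11.54 − (-6.45) − 1.89 = 5 log₁₀(d/10)
16.100 = 5 log₁₀(d/10)
log₁₀ d = (m − M − A)/5 + 1 = 4.2200
d = 10^4.2200 = 16600 pc

d ≈ 16600 pc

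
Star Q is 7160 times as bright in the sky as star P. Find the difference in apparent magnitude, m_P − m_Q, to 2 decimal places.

m_P − m_Q ≈ 9.64

Pogson: Δm = −2.5 log₁₀(ratio) = −2.5 log₁₀(7160) = −2.5 × 3.8549 = -9.637
Star Q is brighter so has the smaller magnitude: m_P − m_Q is positive.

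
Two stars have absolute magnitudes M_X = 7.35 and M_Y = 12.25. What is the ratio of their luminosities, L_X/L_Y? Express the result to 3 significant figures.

ΔM = M_X − M_Y = -4.90
L_X/L_Y = 10^(−0.4 ΔM) = 10^1.960 = 91.20

L_X/L_Y ≈ 91.2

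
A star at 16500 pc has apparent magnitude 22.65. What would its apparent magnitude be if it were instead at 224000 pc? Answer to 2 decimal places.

Flux ∝ 1/d², so Δm = 5 log₁₀(d₂/d₁) = 5 log₁₀(224000/16500) = 5.664
m₂ = m₁ + Δm = 22.65 + (5.664) = 28.314

m ≈ 28.31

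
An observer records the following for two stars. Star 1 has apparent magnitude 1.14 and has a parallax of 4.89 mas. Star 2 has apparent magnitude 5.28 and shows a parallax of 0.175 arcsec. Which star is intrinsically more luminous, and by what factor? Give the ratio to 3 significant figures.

Star 1: p = 4.89 mas = 4.89×10^-3″ → d = 1/p = 204.5 pc
Star 1: M = m − 5 log₁₀ d + 5 = 1.14 − 5·2.3107 + 5 = -5.413
Star 2: d = 1/p = 1/0.175″ = 5.714 pc
Star 2: M = m − 5 log₁₀ d + 5 = 5.28 − 5·0.7570 + 5 = 6.495
ΔM = M_1 − M_2 = -5.413 − (6.495) = -11.909; smaller M is more luminous → Star 1.
L ratio = 10^(0.4 |ΔM|) = 10^4.763 = 58000

Star 1 is more luminous, by a factor of 58000.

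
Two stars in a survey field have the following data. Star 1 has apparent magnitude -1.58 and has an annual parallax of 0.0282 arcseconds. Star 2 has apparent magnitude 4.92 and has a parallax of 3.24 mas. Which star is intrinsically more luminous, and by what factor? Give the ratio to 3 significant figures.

Star 1: d = 1/p = 1/0.0282″ = 35.46 pc
Star 1: M = m − 5 log₁₀ d + 5 = -1.58 − 5·1.5498 + 5 = -4.329
Star 2: p = 3.24 mas = 3.24×10^-3″ → d = 1/p = 308.6 pc
Star 2: M = m − 5 log₁₀ d + 5 = 4.92 − 5·2.4895 + 5 = -2.527
ΔM = M_1 − M_2 = -4.329 − (-2.527) = -1.801; smaller M is more luminous → Star 1.
L ratio = 10^(0.4 |ΔM|) = 10^0.721 = 5.255

Star 1 is more luminous, by a factor of 5.26.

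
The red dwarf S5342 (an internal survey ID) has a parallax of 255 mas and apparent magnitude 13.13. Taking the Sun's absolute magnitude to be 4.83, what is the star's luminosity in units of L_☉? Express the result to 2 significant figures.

L/L_☉ ≈ 7.4×10^-5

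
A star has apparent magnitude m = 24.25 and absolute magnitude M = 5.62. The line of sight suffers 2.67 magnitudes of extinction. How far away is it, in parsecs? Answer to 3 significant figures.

d ≈ 15600 pc

m − M = 5 log₁₀(d/10 pc) + A  ⇒  24.25 − (5.62) − 2.67 = 5 log₁₀(d/10)
15.960 = 5 log₁₀(d/10)
log₁₀ d = (m − M − A)/5 + 1 = 4.1920
d = 10^4.1920 = 15560 pc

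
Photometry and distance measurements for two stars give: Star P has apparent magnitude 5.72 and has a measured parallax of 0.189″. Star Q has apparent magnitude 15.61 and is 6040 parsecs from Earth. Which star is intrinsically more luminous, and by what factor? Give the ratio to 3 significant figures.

Star Q is more luminous, by a factor of 144.

Star P: d = 1/p = 1/0.189″ = 5.291 pc
Star P: M = m − 5 log₁₀ d + 5 = 5.72 − 5·0.7235 + 5 = 7.102
Star Q: M = m − 5 log₁₀ d + 5 = 15.61 − 5·3.7810 + 5 = 1.705
ΔM = M_P − M_Q = 7.102 − (1.705) = 5.397; smaller M is more luminous → Star Q.
L ratio = 10^(0.4 |ΔM|) = 10^2.159 = 144.2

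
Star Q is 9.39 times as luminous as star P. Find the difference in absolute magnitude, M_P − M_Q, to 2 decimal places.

Pogson: ΔM = −2.5 log₁₀(ratio) = −2.5 log₁₀(9.39) = −2.5 × 0.9727 = -2.432
Star Q is brighter so has the smaller magnitude: M_P − M_Q is positive.

M_P − M_Q ≈ 2.43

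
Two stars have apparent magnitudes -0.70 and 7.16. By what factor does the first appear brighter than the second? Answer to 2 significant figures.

Δm = -0.70 − (7.16) = -7.86
Flux ratio = 10^(−0.4 Δm) = 10^(−0.4 × -7.86) = 10^3.144 = 1393

1400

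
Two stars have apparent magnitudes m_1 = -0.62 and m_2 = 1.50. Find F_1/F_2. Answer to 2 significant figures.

F_1/F_2 ≈ 7.0

Magnitude difference = -2.12
Flux ratio = 10^(−0.4 Δm) = 10^(−0.4 × -2.12) = 10^0.848 = 7.047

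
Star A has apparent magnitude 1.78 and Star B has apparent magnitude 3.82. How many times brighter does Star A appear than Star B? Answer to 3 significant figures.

6.55

Magnitude difference = -2.04
Flux ratio = 10^(−0.4 Δm) = 10^(−0.4 × -2.04) = 10^0.816 = 6.546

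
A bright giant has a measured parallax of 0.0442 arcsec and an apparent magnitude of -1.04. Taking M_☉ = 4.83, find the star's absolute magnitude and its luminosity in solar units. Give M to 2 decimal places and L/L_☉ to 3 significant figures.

d = 1/p = 1/0.0442″ = 22.62 pc
M = m − 5 log₁₀ d + 5 = -1.04 − 5·1.3546 + 5 = -2.813
M − M_☉ = -2.813 − 4.83 = -7.643
L/L_☉ = 10^(−0.4 × -7.643) = 1141

M ≈ -2.81; L/L_☉ ≈ 1140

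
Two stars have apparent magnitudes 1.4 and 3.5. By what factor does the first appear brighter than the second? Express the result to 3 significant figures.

Δm = 1.4 − (3.5) = -2.1
Flux ratio = 10^(−0.4 Δm) = 10^(−0.4 × -2.1) = 10^0.840 = 6.918

6.92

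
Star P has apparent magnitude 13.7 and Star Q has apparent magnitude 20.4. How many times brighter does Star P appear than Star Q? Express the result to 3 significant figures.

479

Magnitude difference = -6.7
Flux ratio = 10^(−0.4 Δm) = 10^(−0.4 × -6.7) = 10^2.680 = 478.6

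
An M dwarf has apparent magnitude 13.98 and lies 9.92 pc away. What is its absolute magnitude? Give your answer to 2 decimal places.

M ≈ 14.00

5 log₁₀(d/10 pc) = 5 log₁₀(9.920) − 5 = -0.017
M = m − 5 log₁₀(d/10) = 13.98 + 0.017 = 13.997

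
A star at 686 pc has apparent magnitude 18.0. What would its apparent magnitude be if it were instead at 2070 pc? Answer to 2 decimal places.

Flux ∝ 1/d², so Δm = 5 log₁₀(d₂/d₁) = 5 log₁₀(2070/686) = 2.398
m₂ = m₁ + Δm = 18.0 + (2.398) = 20.398

m ≈ 20.40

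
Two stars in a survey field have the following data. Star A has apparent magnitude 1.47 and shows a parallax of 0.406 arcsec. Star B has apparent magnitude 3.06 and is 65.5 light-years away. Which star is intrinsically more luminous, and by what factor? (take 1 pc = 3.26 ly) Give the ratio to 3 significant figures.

Star B is more luminous, by a factor of 15.4.

Star A: d = 1/p = 1/0.406″ = 2.463 pc
Star A: M = m − 5 log₁₀ d + 5 = 1.47 − 5·0.3915 + 5 = 4.513
Star B: d = 65.5 ly / 3.26 = 20.09 pc
Star B: M = m − 5 log₁₀ d + 5 = 3.06 − 5·1.3030 + 5 = 1.545
ΔM = M_A − M_B = 4.513 − (1.545) = 2.968; smaller M is more luminous → Star B.
L ratio = 10^(0.4 |ΔM|) = 10^1.187 = 15.39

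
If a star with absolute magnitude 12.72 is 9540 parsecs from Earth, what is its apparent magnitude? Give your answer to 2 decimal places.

m = M + 5 log₁₀ d − 5 = 12.72 + 5·3.9795 − 5 = 27.618

m ≈ 27.62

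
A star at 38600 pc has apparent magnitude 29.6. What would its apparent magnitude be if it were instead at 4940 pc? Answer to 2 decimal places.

Flux ∝ 1/d², so Δm = 5 log₁₀(d₂/d₁) = 5 log₁₀(4940/38600) = -4.464
m₂ = m₁ + Δm = 29.6 + (-4.464) = 25.136

m ≈ 25.14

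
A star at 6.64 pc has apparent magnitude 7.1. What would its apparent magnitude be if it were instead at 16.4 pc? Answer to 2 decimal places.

Flux ∝ 1/d², so Δm = 5 log₁₀(d₂/d₁) = 5 log₁₀(16.4/6.64) = 1.963
m₂ = m₁ + Δm = 7.1 + (1.963) = 9.063

m ≈ 9.06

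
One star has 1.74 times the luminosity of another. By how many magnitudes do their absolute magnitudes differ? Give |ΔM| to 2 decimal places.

|ΔM| ≈ 0.60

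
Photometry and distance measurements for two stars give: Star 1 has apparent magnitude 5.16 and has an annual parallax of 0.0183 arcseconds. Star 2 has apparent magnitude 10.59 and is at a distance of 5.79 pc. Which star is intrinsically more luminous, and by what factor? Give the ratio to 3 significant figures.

Star 1 is more luminous, by a factor of 13200.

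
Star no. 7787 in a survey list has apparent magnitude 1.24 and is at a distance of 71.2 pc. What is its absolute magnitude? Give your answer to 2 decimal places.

5 log₁₀(d/10 pc) = 5 log₁₀(71.20) − 5 = 4.262
M = m − 5 log₁₀(d/10) = 1.24 − 4.262 = -3.022

M ≈ -3.02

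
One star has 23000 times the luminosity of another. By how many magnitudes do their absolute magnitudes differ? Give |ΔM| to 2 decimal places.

|ΔM| ≈ 10.90

Pogson: ΔM = −2.5 log₁₀(ratio) = −2.5 log₁₀(23000) = −2.5 × 4.3617 = -10.904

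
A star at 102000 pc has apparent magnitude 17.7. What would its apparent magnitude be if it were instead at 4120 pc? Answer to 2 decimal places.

m ≈ 10.73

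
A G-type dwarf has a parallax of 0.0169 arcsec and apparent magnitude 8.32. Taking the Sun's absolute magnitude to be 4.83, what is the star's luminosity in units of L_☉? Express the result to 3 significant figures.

d = 1/p = 1/0.0169″ = 59.17 pc
M = m − 5 log₁₀ d + 5 = 8.32 − 5·1.7721 + 5 = 4.459
M − M_☉ = 4.459 − 4.83 = -0.371
L/L_☉ = 10^(−0.4 × -0.371) = 1.407

L/L_☉ ≈ 1.41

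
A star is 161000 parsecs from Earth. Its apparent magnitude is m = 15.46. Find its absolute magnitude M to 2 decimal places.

M ≈ -5.57

5 log₁₀(d/10 pc) = 5 log₁₀(161000) − 5 = 21.034
M = m − 5 log₁₀(d/10) = 15.46 − 21.034 = -5.574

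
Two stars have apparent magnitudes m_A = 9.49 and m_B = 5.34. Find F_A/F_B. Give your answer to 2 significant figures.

Magnitude difference = 4.15
Flux ratio = 10^(−0.4 Δm) = 10^(−0.4 × 4.15) = 10^-1.660 = 0.02188

F_A/F_B ≈ 0.022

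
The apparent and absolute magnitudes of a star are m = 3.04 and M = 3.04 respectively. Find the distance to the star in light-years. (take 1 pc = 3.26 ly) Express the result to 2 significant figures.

d ≈ 33 ly

Distance modulus: m − M = 3.04 − (3.04) = 0.000
m − M = 5 log₁₀ d − 5
log₁₀ d = (m − M)/5 + 1 = 1.0000
d = 10^1.0000 = 10.00 pc
= 32.60 ly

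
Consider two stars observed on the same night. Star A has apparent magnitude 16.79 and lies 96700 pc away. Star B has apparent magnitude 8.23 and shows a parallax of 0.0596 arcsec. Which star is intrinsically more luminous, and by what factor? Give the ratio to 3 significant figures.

Star A is more luminous, by a factor of 12500.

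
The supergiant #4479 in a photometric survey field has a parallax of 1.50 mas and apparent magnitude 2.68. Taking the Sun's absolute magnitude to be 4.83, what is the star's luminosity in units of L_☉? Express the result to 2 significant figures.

d = 1/p = 1000/1.50 mas = 666.7 pc
M = m − 5 log₁₀ d + 5 = 2.68 − 5·2.8239 + 5 = -6.440
M − M_☉ = -6.440 − 4.83 = -11.270
L/L_☉ = 10^(−0.4 × -11.270) = 32200

L/L_☉ ≈ 32000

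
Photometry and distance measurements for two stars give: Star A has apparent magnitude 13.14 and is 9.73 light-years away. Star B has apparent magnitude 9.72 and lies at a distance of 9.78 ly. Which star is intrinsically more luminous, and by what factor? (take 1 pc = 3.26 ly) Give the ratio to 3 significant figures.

Star B is more luminous, by a factor of 23.6.

Star A: d = 9.73 ly / 3.26 = 2.985 pc
Star A: M = m − 5 log₁₀ d + 5 = 13.14 − 5·0.4749 + 5 = 15.766
Star B: d = 9.78 ly / 3.26 = 3.000 pc
Star B: M = m − 5 log₁₀ d + 5 = 9.72 − 5·0.4771 + 5 = 12.334
ΔM = M_A − M_B = 15.766 − (12.334) = 3.431; smaller M is more luminous → Star B.
L ratio = 10^(0.4 |ΔM|) = 10^1.372 = 23.58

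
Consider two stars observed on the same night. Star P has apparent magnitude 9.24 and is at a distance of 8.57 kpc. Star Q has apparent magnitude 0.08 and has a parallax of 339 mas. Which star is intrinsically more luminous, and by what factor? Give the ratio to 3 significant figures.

Star P is more luminous, by a factor of 1830.

Star P: d = 8.57 kpc = 8570 pc
Star P: M = m − 5 log₁₀ d + 5 = 9.24 − 5·3.9330 + 5 = -5.425
Star Q: p = 339 mas = 0.339″ → d = 1/p = 2.950 pc
Star Q: M = m − 5 log₁₀ d + 5 = 0.08 − 5·0.4698 + 5 = 2.731
ΔM = M_P − M_Q = -5.425 − (2.731) = -8.156; smaller M is more luminous → Star P.
L ratio = 10^(0.4 |ΔM|) = 10^3.262 = 1830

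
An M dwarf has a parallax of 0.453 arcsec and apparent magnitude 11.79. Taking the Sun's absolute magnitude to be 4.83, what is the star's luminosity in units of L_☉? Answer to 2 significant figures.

d = 1/p = 1/0.453″ = 2.208 pc
M = m − 5 log₁₀ d + 5 = 11.79 − 5·0.3439 + 5 = 15.070
M − M_☉ = 15.070 − 4.83 = 10.240
L/L_☉ = 10^(−0.4 × 10.240) = 8.013×10^-5

L/L_☉ ≈ 8.0×10^-5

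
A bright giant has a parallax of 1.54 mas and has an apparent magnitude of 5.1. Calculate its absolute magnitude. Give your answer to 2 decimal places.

M ≈ -3.96

p = 1.54 mas = 1.54×10^-3″ → d = 1/p = 649.4 pc
5 log₁₀(d/10 pc) = 5 log₁₀(649.4) − 5 = 9.062
M = m − 5 log₁₀(d/10) = 5.1 − 9.062 = -3.962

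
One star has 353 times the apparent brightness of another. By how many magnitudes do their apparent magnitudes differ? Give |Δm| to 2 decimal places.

|Δm| ≈ 6.37

Pogson: Δm = −2.5 log₁₀(ratio) = −2.5 log₁₀(353) = −2.5 × 2.5478 = -6.369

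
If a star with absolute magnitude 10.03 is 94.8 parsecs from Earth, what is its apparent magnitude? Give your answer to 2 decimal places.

m = M + 5 log₁₀ d − 5 = 10.03 + 5·1.9768 − 5 = 14.914

m ≈ 14.91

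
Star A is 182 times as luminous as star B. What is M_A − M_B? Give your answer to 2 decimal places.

M_A − M_B ≈ -5.65

Pogson: ΔM = −2.5 log₁₀(ratio) = −2.5 log₁₀(182) = −2.5 × 2.2601 = -5.650
Star A is brighter, so it has the smaller magnitude: the difference is negative.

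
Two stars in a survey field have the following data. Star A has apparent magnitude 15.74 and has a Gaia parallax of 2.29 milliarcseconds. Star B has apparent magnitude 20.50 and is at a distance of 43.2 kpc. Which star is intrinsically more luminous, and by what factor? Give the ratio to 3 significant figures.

Star B is more luminous, by a factor of 122.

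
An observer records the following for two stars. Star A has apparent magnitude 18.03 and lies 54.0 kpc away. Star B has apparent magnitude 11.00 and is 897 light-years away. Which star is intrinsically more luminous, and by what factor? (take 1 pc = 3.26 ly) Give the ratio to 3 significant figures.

Star A: d = 54.0 kpc = 54000 pc
Star A: M = m − 5 log₁₀ d + 5 = 18.03 − 5·4.7324 + 5 = -0.632
Star B: d = 897 ly / 3.26 = 275.2 pc
Star B: M = m − 5 log₁₀ d + 5 = 11.00 − 5·2.4396 + 5 = 3.802
ΔM = M_A − M_B = -0.632 − (3.802) = -4.434; smaller M is more luminous → Star A.
L ratio = 10^(0.4 |ΔM|) = 10^1.774 = 59.38

Star A is more luminous, by a factor of 59.4.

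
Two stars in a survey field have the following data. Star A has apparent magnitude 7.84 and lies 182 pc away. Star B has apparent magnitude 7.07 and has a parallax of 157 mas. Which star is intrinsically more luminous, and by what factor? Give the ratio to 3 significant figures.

Star A is more luminous, by a factor of 402.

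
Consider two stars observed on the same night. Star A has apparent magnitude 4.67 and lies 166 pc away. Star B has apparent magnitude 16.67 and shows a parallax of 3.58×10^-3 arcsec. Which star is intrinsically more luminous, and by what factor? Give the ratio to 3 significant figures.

Star A is more luminous, by a factor of 22300.

Star A: M = m − 5 log₁₀ d + 5 = 4.67 − 5·2.2201 + 5 = -1.431
Star B: d = 1/p = 1/3.58×10^-3″ = 279.3 pc
Star B: M = m − 5 log₁₀ d + 5 = 16.67 − 5·2.4461 + 5 = 9.439
ΔM = M_A − M_B = -1.431 − (9.439) = -10.870; smaller M is more luminous → Star A.
L ratio = 10^(0.4 |ΔM|) = 10^4.348 = 22280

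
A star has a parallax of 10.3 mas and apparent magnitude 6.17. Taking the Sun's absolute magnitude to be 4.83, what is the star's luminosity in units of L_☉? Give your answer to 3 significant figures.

d = 1/p = 1000/10.3 mas = 97.09 pc
M = m − 5 log₁₀ d + 5 = 6.17 − 5·1.9872 + 5 = 1.234
M − M_☉ = 1.234 − 4.83 = -3.596
L/L_☉ = 10^(−0.4 × -3.596) = 27.44

L/L_☉ ≈ 27.4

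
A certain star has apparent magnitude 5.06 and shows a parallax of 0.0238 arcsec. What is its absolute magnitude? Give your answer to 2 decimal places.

M ≈ 1.94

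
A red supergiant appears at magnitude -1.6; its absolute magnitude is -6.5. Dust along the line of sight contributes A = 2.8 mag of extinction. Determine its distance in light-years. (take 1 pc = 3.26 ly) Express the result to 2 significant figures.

d ≈ 86 ly

m − M = 5 log₁₀(d/10 pc) + A  ⇒  -1.6 − (-6.5) − 2.8 = 5 log₁₀(d/10)
2.100 = 5 log₁₀(d/10)
log₁₀ d = (m − M − A)/5 + 1 = 1.4200
d = 10^1.4200 = 26.30 pc
= 85.75 ly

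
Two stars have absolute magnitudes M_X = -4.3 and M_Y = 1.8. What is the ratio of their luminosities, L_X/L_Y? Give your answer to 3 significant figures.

ΔM = M_X − M_Y = -6.1
L_X/L_Y = 10^(−0.4 ΔM) = 10^2.440 = 275.4

L_X/L_Y ≈ 275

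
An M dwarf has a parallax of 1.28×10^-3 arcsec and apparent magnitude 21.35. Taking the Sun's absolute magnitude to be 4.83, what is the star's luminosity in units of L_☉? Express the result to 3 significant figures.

L/L_☉ ≈ 1.51×10^-3

d = 1/p = 1/1.28×10^-3″ = 781.2 pc
M = m − 5 log₁₀ d + 5 = 21.35 − 5·2.8928 + 5 = 11.886
M − M_☉ = 11.886 − 4.83 = 7.056
L/L_☉ = 10^(−0.4 × 7.056) = 1.505×10^-3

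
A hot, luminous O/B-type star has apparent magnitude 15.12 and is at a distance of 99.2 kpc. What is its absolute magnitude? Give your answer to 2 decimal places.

M ≈ -4.86

d = 99.2 kpc = 99200 pc
5 log₁₀(d/10 pc) = 5 log₁₀(99200) − 5 = 19.983
M = m − 5 log₁₀(d/10) = 15.12 − 19.983 = -4.863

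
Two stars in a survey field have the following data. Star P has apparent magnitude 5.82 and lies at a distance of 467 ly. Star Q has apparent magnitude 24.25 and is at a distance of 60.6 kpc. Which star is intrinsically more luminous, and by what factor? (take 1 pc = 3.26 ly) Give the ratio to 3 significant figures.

Star P: d = 467 ly / 3.26 = 143.3 pc
Star P: M = m − 5 log₁₀ d + 5 = 5.82 − 5·2.1561 + 5 = 0.040
Star Q: d = 60.6 kpc = 60600 pc
Star Q: M = m − 5 log₁₀ d + 5 = 24.25 − 5·4.7825 + 5 = 5.338
ΔM = M_P − M_Q = 0.040 − (5.338) = -5.298; smaller M is more luminous → Star P.
L ratio = 10^(0.4 |ΔM|) = 10^2.119 = 131.6

Star P is more luminous, by a factor of 132.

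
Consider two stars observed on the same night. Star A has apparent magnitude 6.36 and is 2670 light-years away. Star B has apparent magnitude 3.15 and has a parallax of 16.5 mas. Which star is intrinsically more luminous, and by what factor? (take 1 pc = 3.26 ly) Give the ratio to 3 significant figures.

Star A: d = 2670 ly / 3.26 = 819.0 pc
Star A: M = m − 5 log₁₀ d + 5 = 6.36 − 5·2.9133 + 5 = -3.206
Star B: p = 16.5 mas = 0.0165″ → d = 1/p = 60.61 pc
Star B: M = m − 5 log₁₀ d + 5 = 3.15 − 5·1.7825 + 5 = -0.763
ΔM = M_A − M_B = -3.206 − (-0.763) = -2.444; smaller M is more luminous → Star A.
L ratio = 10^(0.4 |ΔM|) = 10^0.978 = 9.496

Star A is more luminous, by a factor of 9.50.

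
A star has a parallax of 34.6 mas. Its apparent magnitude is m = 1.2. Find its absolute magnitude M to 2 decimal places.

M ≈ -1.10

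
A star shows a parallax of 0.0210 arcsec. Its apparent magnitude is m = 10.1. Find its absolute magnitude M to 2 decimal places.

M ≈ 6.71

d = 1/p = 1/0.0210″ = 47.62 pc
5 log₁₀(d/10 pc) = 5 log₁₀(47.62) − 5 = 3.389
M = m − 5 log₁₀(d/10) = 10.1 − 3.389 = 6.711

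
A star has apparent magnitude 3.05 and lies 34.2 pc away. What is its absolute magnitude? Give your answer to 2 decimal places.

5 log₁₀(d/10 pc) = 5 log₁₀(34.20) − 5 = 2.670
M = m − 5 log₁₀(d/10) = 3.05 − 2.670 = 0.380

M ≈ 0.38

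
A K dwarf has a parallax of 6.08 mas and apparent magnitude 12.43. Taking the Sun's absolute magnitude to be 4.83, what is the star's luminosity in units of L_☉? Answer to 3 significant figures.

d = 1/p = 1000/6.08 mas = 164.5 pc
M = m − 5 log₁₀ d + 5 = 12.43 − 5·2.2161 + 5 = 6.350
M − M_☉ = 6.350 − 4.83 = 1.520
L/L_☉ = 10^(−0.4 × 1.520) = 0.2467

L/L_☉ ≈ 0.247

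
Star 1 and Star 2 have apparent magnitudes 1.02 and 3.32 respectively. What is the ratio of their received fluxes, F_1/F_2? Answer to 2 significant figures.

Δm = 1.02 − (3.32) = -2.30
Flux ratio = 10^(−0.4 Δm) = 10^(−0.4 × -2.30) = 10^0.920 = 8.318

F_1/F_2 ≈ 8.3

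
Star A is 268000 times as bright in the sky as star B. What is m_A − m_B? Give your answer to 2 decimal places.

Pogson: Δm = −2.5 log₁₀(ratio) = −2.5 log₁₀(268000) = −2.5 × 5.4281 = -13.570
Star A is brighter, so it has the smaller magnitude: the difference is negative.

m_A − m_B ≈ -13.57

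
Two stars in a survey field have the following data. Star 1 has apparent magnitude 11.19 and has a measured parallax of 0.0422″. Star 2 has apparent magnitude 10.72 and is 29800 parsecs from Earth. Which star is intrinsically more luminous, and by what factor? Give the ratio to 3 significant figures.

Star 1: d = 1/p = 1/0.0422″ = 23.70 pc
Star 1: M = m − 5 log₁₀ d + 5 = 11.19 − 5·1.3747 + 5 = 9.317
Star 2: M = m − 5 log₁₀ d + 5 = 10.72 − 5·4.4742 + 5 = -6.651
ΔM = M_1 − M_2 = 9.317 − (-6.651) = 15.968; smaller M is more luminous → Star 2.
L ratio = 10^(0.4 |ΔM|) = 10^6.387 = 2.438×10^6

Star 2 is more luminous, by a factor of 2.44×10^6.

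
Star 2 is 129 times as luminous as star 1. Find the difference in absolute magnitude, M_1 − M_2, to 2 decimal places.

M_1 − M_2 ≈ 5.28

Pogson: ΔM = −2.5 log₁₀(ratio) = −2.5 log₁₀(129) = −2.5 × 2.1106 = -5.276
Star 2 is brighter so has the smaller magnitude: M_1 − M_2 is positive.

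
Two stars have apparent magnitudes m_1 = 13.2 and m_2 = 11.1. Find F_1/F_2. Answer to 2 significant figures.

Magnitude difference = 2.1
Flux ratio = 10^(−0.4 Δm) = 10^(−0.4 × 2.1) = 10^-0.840 = 0.1445

F_1/F_2 ≈ 0.14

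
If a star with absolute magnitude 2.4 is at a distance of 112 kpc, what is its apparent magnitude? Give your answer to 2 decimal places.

d = 112 kpc = 112000 pc
m = M + 5 log₁₀ d − 5 = 2.4 + 5·5.0492 − 5 = 22.646

m ≈ 22.65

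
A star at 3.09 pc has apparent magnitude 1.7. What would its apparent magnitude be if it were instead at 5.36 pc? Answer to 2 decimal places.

m ≈ 2.90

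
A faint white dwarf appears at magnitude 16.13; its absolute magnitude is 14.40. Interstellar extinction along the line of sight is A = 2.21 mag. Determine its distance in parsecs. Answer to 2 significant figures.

d ≈ 8.0 pc

m − M = 5 log₁₀(d/10 pc) + A  ⇒  16.13 − (14.40) − 2.21 = 5 log₁₀(d/10)
-0.480 = 5 log₁₀(d/10)
log₁₀ d = (m − M − A)/5 + 1 = 0.9040
d = 10^0.9040 = 8.017 pc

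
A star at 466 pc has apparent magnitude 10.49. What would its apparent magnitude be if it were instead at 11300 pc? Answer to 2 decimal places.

Flux ∝ 1/d², so Δm = 5 log₁₀(d₂/d₁) = 5 log₁₀(11300/466) = 6.923
m₂ = m₁ + Δm = 10.49 + (6.923) = 17.413

m ≈ 17.41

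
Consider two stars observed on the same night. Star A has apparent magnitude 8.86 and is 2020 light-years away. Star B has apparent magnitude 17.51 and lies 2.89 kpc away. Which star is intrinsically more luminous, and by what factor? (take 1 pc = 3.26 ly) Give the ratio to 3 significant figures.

Star A is more luminous, by a factor of 133.

Star A: d = 2020 ly / 3.26 = 619.6 pc
Star A: M = m − 5 log₁₀ d + 5 = 8.86 − 5·2.7921 + 5 = -0.101
Star B: d = 2.89 kpc = 2890 pc
Star B: M = m − 5 log₁₀ d + 5 = 17.51 − 5·3.4609 + 5 = 5.206
ΔM = M_A − M_B = -0.101 − (5.206) = -5.306; smaller M is more luminous → Star A.
L ratio = 10^(0.4 |ΔM|) = 10^2.122 = 132.6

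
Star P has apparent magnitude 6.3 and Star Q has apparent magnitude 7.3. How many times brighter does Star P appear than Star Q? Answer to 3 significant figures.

2.51

Δm = 6.3 − (7.3) = -1.0
Flux ratio = 10^(−0.4 Δm) = 10^(−0.4 × -1.0) = 10^0.400 = 2.512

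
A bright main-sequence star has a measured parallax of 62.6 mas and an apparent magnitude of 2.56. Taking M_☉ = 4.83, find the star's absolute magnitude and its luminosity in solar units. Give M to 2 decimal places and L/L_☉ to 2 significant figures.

M ≈ 1.54; L/L_☉ ≈ 21

d = 1/p = 1000/62.6 mas = 15.97 pc
M = m − 5 log₁₀ d + 5 = 2.56 − 5·1.2034 + 5 = 1.543
M − M_☉ = 1.543 − 4.83 = -3.287
L/L_☉ = 10^(−0.4 × -3.287) = 20.65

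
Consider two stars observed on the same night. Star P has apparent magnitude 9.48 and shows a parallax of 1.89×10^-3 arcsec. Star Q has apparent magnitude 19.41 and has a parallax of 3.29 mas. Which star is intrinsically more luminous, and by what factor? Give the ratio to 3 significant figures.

Star P is more luminous, by a factor of 28400.

Star P: d = 1/p = 1/1.89×10^-3″ = 529.1 pc
Star P: M = m − 5 log₁₀ d + 5 = 9.48 − 5·2.7235 + 5 = 0.862
Star Q: p = 3.29 mas = 3.29×10^-3″ → d = 1/p = 304.0 pc
Star Q: M = m − 5 log₁₀ d + 5 = 19.41 − 5·2.4828 + 5 = 11.996
ΔM = M_P − M_Q = 0.862 − (11.996) = -11.134; smaller M is more luminous → Star P.
L ratio = 10^(0.4 |ΔM|) = 10^4.453 = 28410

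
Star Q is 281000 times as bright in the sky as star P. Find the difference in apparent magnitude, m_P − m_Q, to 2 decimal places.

Pogson: Δm = −2.5 log₁₀(ratio) = −2.5 log₁₀(281000) = −2.5 × 5.4487 = -13.622
Star Q is brighter so has the smaller magnitude: m_P − m_Q is positive.

m_P − m_Q ≈ 13.62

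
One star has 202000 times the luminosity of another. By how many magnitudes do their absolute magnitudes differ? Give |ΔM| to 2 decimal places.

|ΔM| ≈ 13.26

Pogson: ΔM = −2.5 log₁₀(ratio) = −2.5 log₁₀(202000) = −2.5 × 5.3054 = -13.263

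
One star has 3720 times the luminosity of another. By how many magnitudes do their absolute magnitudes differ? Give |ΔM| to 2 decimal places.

Pogson: ΔM = −2.5 log₁₀(ratio) = −2.5 log₁₀(3720) = −2.5 × 3.5705 = -8.926

|ΔM| ≈ 8.93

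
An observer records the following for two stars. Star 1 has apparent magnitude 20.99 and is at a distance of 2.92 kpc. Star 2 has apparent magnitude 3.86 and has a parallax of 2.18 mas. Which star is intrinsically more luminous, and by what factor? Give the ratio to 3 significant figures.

Star 2 is more luminous, by a factor of 176000.

Star 1: d = 2.92 kpc = 2920 pc
Star 1: M = m − 5 log₁₀ d + 5 = 20.99 − 5·3.4654 + 5 = 8.663
Star 2: p = 2.18 mas = 2.18×10^-3″ → d = 1/p = 458.7 pc
Star 2: M = m − 5 log₁₀ d + 5 = 3.86 − 5·2.6615 + 5 = -4.448
ΔM = M_1 − M_2 = 8.663 − (-4.448) = 13.111; smaller M is more luminous → Star 2.
L ratio = 10^(0.4 |ΔM|) = 10^5.244 = 175500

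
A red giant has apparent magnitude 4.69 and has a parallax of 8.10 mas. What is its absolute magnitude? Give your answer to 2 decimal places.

M ≈ -0.77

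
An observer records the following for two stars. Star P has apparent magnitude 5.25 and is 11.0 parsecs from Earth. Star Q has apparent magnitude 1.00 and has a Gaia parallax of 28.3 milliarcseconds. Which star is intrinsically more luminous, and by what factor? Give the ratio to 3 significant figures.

Star Q is more luminous, by a factor of 517.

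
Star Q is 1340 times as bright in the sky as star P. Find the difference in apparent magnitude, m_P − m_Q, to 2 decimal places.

Pogson: Δm = −2.5 log₁₀(ratio) = −2.5 log₁₀(1340) = −2.5 × 3.1271 = -7.818
Star Q is brighter so has the smaller magnitude: m_P − m_Q is positive.

m_P − m_Q ≈ 7.82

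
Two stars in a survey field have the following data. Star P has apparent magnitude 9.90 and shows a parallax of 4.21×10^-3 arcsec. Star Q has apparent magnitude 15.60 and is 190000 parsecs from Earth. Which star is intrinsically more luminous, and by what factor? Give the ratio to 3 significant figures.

Star Q is more luminous, by a factor of 3360.

Star P: d = 1/p = 1/4.21×10^-3″ = 237.5 pc
Star P: M = m − 5 log₁₀ d + 5 = 9.90 − 5·2.3757 + 5 = 3.021
Star Q: M = m − 5 log₁₀ d + 5 = 15.60 − 5·5.2788 + 5 = -5.794
ΔM = M_P − M_Q = 3.021 − (-5.794) = 8.815; smaller M is more luminous → Star Q.
L ratio = 10^(0.4 |ΔM|) = 10^3.526 = 3358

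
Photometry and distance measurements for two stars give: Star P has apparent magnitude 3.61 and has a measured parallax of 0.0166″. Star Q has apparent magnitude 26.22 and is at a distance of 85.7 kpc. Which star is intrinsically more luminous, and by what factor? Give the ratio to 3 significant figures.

Star P: d = 1/p = 1/0.0166″ = 60.24 pc
Star P: M = m − 5 log₁₀ d + 5 = 3.61 − 5·1.7799 + 5 = -0.289
Star Q: d = 85.7 kpc = 85700 pc
Star Q: M = m − 5 log₁₀ d + 5 = 26.22 − 5·4.9330 + 5 = 6.555
ΔM = M_P − M_Q = -0.289 − (6.555) = -6.845; smaller M is more luminous → Star P.
L ratio = 10^(0.4 |ΔM|) = 10^2.738 = 546.8

Star P is more luminous, by a factor of 547.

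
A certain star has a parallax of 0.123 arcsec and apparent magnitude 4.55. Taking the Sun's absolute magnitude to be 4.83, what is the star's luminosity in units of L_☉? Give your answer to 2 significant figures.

d = 1/p = 1/0.123″ = 8.130 pc
M = m − 5 log₁₀ d + 5 = 4.55 − 5·0.9101 + 5 = 5.000
M − M_☉ = 5.000 − 4.83 = 0.170
L/L_☉ = 10^(−0.4 × 0.170) = 0.8554

L/L_☉ ≈ 0.86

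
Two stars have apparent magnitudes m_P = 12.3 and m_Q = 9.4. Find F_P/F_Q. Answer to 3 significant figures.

Magnitude difference = 2.9
Flux ratio = 10^(−0.4 Δm) = 10^(−0.4 × 2.9) = 10^-1.160 = 0.06918

F_P/F_Q ≈ 0.0692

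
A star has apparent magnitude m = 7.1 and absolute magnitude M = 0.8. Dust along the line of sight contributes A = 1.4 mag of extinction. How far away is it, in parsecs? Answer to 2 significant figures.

d ≈ 95 pc

m − M = 5 log₁₀(d/10 pc) + A  ⇒  7.1 − (0.8) − 1.4 = 5 log₁₀(d/10)
4.900 = 5 log₁₀(d/10)
log₁₀ d = (m − M − A)/5 + 1 = 1.9800
d = 10^1.9800 = 95.50 pc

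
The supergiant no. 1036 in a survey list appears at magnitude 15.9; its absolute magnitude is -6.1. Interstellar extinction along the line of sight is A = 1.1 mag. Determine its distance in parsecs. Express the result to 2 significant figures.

d ≈ 150000 pc

m − M = 5 log₁₀(d/10 pc) + A  ⇒  15.9 − (-6.1) − 1.1 = 5 log₁₀(d/10)
20.900 = 5 log₁₀(d/10)
log₁₀ d = (m − M − A)/5 + 1 = 5.1800
d = 10^5.1800 = 151400 pc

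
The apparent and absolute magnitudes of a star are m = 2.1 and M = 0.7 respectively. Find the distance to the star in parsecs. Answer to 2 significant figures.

Distance modulus: m − M = 2.1 − (0.7) = 1.400
m − M = 5 log₁₀ d − 5
log₁₀ d = (m − M)/5 + 1 = 1.2800
d = 10^1.2800 = 19.05 pc

d ≈ 19 pc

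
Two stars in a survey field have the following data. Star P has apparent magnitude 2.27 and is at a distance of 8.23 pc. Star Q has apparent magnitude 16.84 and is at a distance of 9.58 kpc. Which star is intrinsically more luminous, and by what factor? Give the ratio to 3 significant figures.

Star Q is more luminous, by a factor of 2.01.

Star P: M = m − 5 log₁₀ d + 5 = 2.27 − 5·0.9154 + 5 = 2.693
Star Q: d = 9.58 kpc = 9580 pc
Star Q: M = m − 5 log₁₀ d + 5 = 16.84 − 5·3.9814 + 5 = 1.933
ΔM = M_P − M_Q = 2.693 − (1.933) = 0.760; smaller M is more luminous → Star Q.
L ratio = 10^(0.4 |ΔM|) = 10^0.304 = 2.013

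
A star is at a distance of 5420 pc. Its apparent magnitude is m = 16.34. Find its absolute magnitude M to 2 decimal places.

5 log₁₀(d/10 pc) = 5 log₁₀(5420) − 5 = 13.670
M = m − 5 log₁₀(d/10) = 16.34 − 13.670 = 2.670

M ≈ 2.67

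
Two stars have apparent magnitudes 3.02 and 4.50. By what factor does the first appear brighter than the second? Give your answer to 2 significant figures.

Δm = 3.02 − (4.50) = -1.48
Flux ratio = 10^(−0.4 Δm) = 10^(−0.4 × -1.48) = 10^0.592 = 3.908

3.9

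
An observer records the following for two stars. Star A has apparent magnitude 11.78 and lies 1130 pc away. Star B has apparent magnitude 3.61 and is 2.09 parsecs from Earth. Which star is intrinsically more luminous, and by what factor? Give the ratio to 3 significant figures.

Star A is more luminous, by a factor of 158.

Star A: M = m − 5 log₁₀ d + 5 = 11.78 − 5·3.0531 + 5 = 1.515
Star B: M = m − 5 log₁₀ d + 5 = 3.61 − 5·0.3201 + 5 = 7.009
ΔM = M_A − M_B = 1.515 − (7.009) = -5.495; smaller M is more luminous → Star A.
L ratio = 10^(0.4 |ΔM|) = 10^2.198 = 157.7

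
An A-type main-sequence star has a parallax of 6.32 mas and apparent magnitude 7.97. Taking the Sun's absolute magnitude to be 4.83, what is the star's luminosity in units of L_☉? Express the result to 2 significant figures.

d = 1/p = 1000/6.32 mas = 158.2 pc
M = m − 5 log₁₀ d + 5 = 7.97 − 5·2.1993 + 5 = 1.974
M − M_☉ = 1.974 − 4.83 = -2.856
L/L_☉ = 10^(−0.4 × -2.856) = 13.89

L/L_☉ ≈ 14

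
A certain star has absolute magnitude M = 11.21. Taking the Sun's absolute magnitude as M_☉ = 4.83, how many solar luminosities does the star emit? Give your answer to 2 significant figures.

L/L_☉ ≈ 2.8×10^-3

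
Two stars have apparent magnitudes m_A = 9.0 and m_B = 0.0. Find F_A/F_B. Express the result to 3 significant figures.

Magnitude difference = 9.0
Flux ratio = 10^(−0.4 Δm) = 10^(−0.4 × 9.0) = 10^-3.600 = 2.512×10^-4

F_A/F_B ≈ 2.51×10^-4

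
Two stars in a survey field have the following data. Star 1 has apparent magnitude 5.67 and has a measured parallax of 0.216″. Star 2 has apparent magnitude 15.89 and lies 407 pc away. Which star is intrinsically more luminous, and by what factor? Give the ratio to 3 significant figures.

Star 1 is more luminous, by a factor of 1.58.

Star 1: d = 1/p = 1/0.216″ = 4.630 pc
Star 1: M = m − 5 log₁₀ d + 5 = 5.67 − 5·0.6655 + 5 = 7.342
Star 2: M = m − 5 log₁₀ d + 5 = 15.89 − 5·2.6096 + 5 = 7.842
ΔM = M_1 − M_2 = 7.342 − (7.842) = -0.500; smaller M is more luminous → Star 1.
L ratio = 10^(0.4 |ΔM|) = 10^0.200 = 1.585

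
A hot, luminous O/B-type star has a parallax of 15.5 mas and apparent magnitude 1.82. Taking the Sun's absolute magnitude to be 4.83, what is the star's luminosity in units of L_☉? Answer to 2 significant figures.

L/L_☉ ≈ 670

d = 1/p = 1000/15.5 mas = 64.52 pc
M = m − 5 log₁₀ d + 5 = 1.82 − 5·1.8097 + 5 = -2.228
M − M_☉ = -2.228 − 4.83 = -7.058
L/L_☉ = 10^(−0.4 × -7.058) = 665.8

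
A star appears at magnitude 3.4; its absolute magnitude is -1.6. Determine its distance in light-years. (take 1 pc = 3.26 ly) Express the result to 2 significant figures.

d ≈ 330 ly

μ = m − M = 5.000
m − M = 5 log₁₀ d − 5
log₁₀ d = (m − M)/5 + 1 = 2.0000
d = 10^2.0000 = 100.0 pc
= 326.0 ly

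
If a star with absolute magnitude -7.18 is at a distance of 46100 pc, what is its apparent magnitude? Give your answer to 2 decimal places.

m = M + 5 log₁₀ d − 5 = -7.18 + 5·4.6637 − 5 = 11.139

m ≈ 11.14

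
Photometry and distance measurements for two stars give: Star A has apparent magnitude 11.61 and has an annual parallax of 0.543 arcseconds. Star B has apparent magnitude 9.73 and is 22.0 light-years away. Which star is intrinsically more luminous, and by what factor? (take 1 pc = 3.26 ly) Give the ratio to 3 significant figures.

Star B is more luminous, by a factor of 75.9.

Star A: d = 1/p = 1/0.543″ = 1.842 pc
Star A: M = m − 5 log₁₀ d + 5 = 11.61 − 5·0.2652 + 5 = 15.284
Star B: d = 22.0 ly / 3.26 = 6.748 pc
Star B: M = m − 5 log₁₀ d + 5 = 9.73 − 5·0.8292 + 5 = 10.584
ΔM = M_A − M_B = 15.284 − (10.584) = 4.700; smaller M is more luminous → Star B.
L ratio = 10^(0.4 |ΔM|) = 10^1.880 = 75.86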